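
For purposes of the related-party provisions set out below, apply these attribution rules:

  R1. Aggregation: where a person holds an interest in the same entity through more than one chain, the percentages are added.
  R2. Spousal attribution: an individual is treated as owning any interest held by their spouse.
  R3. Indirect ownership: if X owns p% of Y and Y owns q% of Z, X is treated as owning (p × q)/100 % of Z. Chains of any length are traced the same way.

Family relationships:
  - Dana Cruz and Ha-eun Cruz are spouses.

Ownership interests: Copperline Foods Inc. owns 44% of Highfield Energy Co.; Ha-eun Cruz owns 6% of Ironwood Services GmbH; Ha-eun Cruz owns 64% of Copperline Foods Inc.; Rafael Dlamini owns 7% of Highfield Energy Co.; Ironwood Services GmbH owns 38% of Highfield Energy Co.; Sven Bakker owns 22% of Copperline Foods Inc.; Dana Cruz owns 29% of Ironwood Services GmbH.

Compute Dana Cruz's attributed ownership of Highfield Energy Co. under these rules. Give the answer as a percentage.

By spousal attribution (R2), Dana Cruz is treated as also owning Ha-eun Cruz's interest in Ironwood Services GmbH, giving 29% + 6% = 35%.
By spousal attribution (R2), Dana Cruz is treated as owning Ha-eun Cruz's 64% interest in Copperline Foods Inc.
Chain via Ironwood Services GmbH (R3): 35% × 38% = 13.3% of Highfield Energy Co.
Chain via Copperline Foods Inc. (R3): 64% × 44% = 28.16% of Highfield Energy Co.
Aggregating (R1): 13.3% + 28.16% = 41.46%.

41.46%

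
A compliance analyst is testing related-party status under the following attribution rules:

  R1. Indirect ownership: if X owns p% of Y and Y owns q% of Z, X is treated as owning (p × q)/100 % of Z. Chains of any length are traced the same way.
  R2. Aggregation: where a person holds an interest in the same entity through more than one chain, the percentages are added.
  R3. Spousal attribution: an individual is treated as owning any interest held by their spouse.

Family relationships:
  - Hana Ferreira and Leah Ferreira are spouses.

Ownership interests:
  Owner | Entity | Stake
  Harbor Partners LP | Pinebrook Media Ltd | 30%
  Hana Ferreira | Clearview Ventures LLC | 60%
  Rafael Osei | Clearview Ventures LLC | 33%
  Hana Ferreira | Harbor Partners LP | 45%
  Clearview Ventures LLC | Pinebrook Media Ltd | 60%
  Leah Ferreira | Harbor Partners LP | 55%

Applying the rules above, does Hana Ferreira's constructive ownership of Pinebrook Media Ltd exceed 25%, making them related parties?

By spousal attribution (R3), Hana Ferreira is treated as also owning Leah Ferreira's interest in Harbor Partners LP, giving 45% + 55% = 100%.
Chain via Harbor Partners LP (R1): 100% × 30% = 30% of Pinebrook Media Ltd.
Chain via Clearview Ventures LLC (R1): 60% × 60% = 36% of Pinebrook Media Ltd.
Aggregating (R2): 30% + 36% = 66%.
66% exceeds the 25% threshold, so Hana is a related party to Pinebrook Media Ltd.

Yes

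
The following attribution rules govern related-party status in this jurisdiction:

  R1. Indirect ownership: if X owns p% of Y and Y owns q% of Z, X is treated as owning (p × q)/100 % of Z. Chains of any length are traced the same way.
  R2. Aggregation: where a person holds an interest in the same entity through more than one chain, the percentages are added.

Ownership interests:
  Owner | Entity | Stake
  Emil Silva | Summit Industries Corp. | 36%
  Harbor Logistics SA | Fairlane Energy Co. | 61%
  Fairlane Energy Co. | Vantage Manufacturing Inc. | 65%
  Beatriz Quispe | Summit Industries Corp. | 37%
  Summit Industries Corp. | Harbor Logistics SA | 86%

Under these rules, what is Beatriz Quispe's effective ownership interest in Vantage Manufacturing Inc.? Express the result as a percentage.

Chain via Summit Industries Corp. → Harbor Logistics SA → Fairlane Energy Co. (R1): 37% × 86% × 61% × 65% = 12.61663% of Vantage Manufacturing Inc.

12.61663%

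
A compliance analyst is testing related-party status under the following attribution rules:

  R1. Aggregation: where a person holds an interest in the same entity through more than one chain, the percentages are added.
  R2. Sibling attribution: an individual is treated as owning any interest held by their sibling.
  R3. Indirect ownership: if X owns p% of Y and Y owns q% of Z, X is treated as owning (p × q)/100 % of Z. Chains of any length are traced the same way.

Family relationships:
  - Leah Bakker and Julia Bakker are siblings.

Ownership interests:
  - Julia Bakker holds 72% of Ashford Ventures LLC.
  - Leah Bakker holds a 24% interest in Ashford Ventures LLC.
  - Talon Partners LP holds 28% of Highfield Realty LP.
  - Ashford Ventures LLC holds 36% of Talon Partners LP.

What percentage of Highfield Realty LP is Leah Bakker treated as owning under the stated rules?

By sibling attribution (R2), Leah Bakker is treated as also owning Julia Bakker's interest in Ashford Ventures LLC, giving 24% + 72% = 96%.
Chain via Ashford Ventures LLC → Talon Partners LP (R3): 96% × 36% × 28% = 9.6768% of Highfield Realty LP.

9.6768%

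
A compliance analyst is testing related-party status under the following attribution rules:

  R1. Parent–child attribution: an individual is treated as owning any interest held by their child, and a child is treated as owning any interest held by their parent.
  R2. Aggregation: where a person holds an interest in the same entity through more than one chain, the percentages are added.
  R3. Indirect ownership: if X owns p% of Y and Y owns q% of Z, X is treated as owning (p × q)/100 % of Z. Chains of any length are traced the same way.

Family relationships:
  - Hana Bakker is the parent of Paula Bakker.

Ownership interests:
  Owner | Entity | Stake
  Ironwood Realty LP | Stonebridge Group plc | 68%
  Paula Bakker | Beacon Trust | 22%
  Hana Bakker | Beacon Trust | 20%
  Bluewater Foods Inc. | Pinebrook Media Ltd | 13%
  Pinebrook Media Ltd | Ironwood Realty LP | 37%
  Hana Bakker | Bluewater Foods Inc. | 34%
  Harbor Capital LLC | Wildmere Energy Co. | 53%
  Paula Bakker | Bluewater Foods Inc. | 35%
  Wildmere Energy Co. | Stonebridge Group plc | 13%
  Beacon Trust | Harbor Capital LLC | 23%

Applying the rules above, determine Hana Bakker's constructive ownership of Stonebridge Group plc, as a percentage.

2.922426%

By parent–child attribution (R1), Hana Bakker is treated as also owning Paula Bakker's interest in Beacon Trust, giving 20% + 22% = 42%.
By parent–child attribution (R1), Hana Bakker is treated as also owning Paula Bakker's interest in Bluewater Foods Inc, giving 34% + 35% = 69%.
Chain via Beacon Trust → Harbor Capital LLC → Wildmere Energy Co. (R3): 42% × 23% × 53% × 13% = 0.665574% of Stonebridge Group plc.
Chain via Bluewater Foods Inc. → Pinebrook Media Ltd → Ironwood Realty LP (R3): 69% × 13% × 37% × 68% = 2.256852% of Stonebridge Group plc.
Aggregating (R2): 0.665574% + 2.256852% = 2.922426%.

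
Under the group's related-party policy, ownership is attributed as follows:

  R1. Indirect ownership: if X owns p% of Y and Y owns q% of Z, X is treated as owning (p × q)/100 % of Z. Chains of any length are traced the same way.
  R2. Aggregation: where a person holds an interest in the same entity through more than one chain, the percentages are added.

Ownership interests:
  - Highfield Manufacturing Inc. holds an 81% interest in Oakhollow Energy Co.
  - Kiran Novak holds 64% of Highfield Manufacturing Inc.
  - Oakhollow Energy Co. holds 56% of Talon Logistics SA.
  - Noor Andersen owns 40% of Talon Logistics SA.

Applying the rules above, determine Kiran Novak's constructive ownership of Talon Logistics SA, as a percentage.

29.0304%

Chain via Highfield Manufacturing Inc. → Oakhollow Energy Co. (R1): 64% × 81% × 56% = 29.0304% of Talon Logistics SA.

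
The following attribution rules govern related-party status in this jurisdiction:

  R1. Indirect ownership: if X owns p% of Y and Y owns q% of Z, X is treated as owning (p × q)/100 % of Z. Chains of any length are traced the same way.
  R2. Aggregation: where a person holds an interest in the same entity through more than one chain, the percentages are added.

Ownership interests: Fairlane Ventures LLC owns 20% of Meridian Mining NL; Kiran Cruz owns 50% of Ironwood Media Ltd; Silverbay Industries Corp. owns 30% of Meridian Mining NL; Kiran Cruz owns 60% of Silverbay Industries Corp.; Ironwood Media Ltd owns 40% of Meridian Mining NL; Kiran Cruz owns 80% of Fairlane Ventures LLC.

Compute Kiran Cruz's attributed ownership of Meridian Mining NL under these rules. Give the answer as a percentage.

54%

Chain via Fairlane Ventures LLC (R1): 80% × 20% = 16% of Meridian Mining NL.
Chain via Silverbay Industries Corp. (R1): 60% × 30% = 18% of Meridian Mining NL.
Chain via Ironwood Media Ltd (R1): 50% × 40% = 20% of Meridian Mining NL.
Aggregating (R2): 16% + 18% + 20% = 54%.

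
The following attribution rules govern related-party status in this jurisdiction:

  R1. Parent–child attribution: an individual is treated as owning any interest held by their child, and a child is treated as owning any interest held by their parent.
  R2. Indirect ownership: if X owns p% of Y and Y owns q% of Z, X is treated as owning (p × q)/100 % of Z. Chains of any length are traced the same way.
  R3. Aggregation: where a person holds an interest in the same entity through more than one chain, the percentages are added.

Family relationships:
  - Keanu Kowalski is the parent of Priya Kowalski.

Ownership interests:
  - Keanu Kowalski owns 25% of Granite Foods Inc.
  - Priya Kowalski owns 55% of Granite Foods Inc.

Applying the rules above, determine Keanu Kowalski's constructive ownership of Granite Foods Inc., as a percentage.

By parent–child attribution (R1), Keanu Kowalski is treated as also owning Priya Kowalski's interest in Granite Foods Inc, giving 25% + 55% = 80%.
Direct interest in Granite Foods Inc: 80%.

80%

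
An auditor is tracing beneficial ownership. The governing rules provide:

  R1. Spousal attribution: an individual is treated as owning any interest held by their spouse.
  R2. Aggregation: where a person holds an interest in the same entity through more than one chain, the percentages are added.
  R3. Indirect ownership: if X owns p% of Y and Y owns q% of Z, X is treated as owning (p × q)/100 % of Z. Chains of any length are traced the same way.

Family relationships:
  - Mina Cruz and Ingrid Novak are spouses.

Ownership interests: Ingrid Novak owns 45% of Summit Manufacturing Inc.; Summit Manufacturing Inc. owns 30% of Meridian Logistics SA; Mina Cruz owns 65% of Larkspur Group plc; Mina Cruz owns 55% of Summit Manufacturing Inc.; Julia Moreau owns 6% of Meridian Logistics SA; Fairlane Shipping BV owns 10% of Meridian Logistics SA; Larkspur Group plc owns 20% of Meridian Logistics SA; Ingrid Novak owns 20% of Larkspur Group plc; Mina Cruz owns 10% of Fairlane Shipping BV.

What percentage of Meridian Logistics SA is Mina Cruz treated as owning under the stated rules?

48%

By spousal attribution (R1), Mina Cruz is treated as also owning Ingrid Novak's interest in Summit Manufacturing Inc, giving 55% + 45% = 100%.
By spousal attribution (R1), Mina Cruz is treated as also owning Ingrid Novak's interest in Larkspur Group plc, giving 65% + 20% = 85%.
Chain via Fairlane Shipping BV (R3): 10% × 10% = 1% of Meridian Logistics SA.
Chain via Summit Manufacturing Inc. (R3): 100% × 30% = 30% of Meridian Logistics SA.
Chain via Larkspur Group plc (R3): 85% × 20% = 17% of Meridian Logistics SA.
Aggregating (R2): 1% + 30% + 17% = 48%.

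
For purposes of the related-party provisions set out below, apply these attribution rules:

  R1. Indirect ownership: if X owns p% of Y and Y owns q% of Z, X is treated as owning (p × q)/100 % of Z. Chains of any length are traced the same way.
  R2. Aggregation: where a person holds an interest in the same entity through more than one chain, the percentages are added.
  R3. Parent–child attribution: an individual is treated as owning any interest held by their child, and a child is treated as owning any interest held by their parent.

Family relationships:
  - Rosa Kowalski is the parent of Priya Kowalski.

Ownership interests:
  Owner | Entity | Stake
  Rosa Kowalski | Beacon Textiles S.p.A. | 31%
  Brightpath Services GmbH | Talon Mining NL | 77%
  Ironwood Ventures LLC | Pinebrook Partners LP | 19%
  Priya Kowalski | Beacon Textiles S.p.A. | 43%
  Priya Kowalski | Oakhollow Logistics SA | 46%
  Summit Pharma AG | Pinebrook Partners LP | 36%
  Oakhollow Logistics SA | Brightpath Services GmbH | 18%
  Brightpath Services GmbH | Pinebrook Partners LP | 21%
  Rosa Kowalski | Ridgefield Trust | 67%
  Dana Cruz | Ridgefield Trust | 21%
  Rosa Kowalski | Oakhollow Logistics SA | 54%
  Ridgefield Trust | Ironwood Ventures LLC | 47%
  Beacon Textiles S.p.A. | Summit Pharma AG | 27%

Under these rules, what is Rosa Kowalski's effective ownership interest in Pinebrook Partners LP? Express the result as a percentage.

16.9559%

By parent–child attribution (R3), Rosa Kowalski is treated as also owning Priya Kowalski's interest in Beacon Textiles S.p.A, giving 31% + 43% = 74%.
By parent–child attribution (R3), Rosa Kowalski is treated as also owning Priya Kowalski's interest in Oakhollow Logistics SA, giving 54% + 46% = 100%.
Chain via Beacon Textiles S.p.A. → Summit Pharma AG (R1): 74% × 27% × 36% = 7.1928% of Pinebrook Partners LP.
Chain via Ridgefield Trust → Ironwood Ventures LLC (R1): 67% × 47% × 19% = 5.9831% of Pinebrook Partners LP.
Chain via Oakhollow Logistics SA → Brightpath Services GmbH (R1): 100% × 18% × 21% = 3.78% of Pinebrook Partners LP.
Aggregating (R2): 7.1928% + 5.9831% + 3.78% = 16.9559%.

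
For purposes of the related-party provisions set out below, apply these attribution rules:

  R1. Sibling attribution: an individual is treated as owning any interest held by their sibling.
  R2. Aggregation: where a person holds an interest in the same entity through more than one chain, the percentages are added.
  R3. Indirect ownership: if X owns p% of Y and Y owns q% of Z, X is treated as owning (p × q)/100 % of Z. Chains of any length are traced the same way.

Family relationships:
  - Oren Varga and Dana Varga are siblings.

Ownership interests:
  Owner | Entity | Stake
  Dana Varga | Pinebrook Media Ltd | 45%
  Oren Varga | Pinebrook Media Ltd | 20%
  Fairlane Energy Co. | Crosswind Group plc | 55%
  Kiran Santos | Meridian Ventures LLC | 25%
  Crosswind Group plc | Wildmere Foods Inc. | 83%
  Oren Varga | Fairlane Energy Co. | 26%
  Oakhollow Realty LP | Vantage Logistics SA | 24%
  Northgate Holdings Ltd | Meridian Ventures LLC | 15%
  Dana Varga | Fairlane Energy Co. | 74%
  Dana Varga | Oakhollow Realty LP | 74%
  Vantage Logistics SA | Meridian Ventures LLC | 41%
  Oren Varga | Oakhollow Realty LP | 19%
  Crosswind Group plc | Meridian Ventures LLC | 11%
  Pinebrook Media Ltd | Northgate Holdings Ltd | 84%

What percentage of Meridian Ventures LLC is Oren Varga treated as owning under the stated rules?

23.3912%

By sibling attribution (R1), Oren Varga is treated as also owning Dana Varga's interest in Fairlane Energy Co, giving 26% + 74% = 100%.
By sibling attribution (R1), Oren Varga is treated as also owning Dana Varga's interest in Pinebrook Media Ltd, giving 20% + 45% = 65%.
By sibling attribution (R1), Oren Varga is treated as also owning Dana Varga's interest in Oakhollow Realty LP, giving 19% + 74% = 93%.
Chain via Fairlane Energy Co. → Crosswind Group plc (R3): 100% × 55% × 11% = 6.05% of Meridian Ventures LLC.
Chain via Pinebrook Media Ltd → Northgate Holdings Ltd (R3): 65% × 84% × 15% = 8.19% of Meridian Ventures LLC.
Chain via Oakhollow Realty LP → Vantage Logistics SA (R3): 93% × 24% × 41% = 9.1512% of Meridian Ventures LLC.
Aggregating (R2): 6.05% + 8.19% + 9.1512% = 23.3912%.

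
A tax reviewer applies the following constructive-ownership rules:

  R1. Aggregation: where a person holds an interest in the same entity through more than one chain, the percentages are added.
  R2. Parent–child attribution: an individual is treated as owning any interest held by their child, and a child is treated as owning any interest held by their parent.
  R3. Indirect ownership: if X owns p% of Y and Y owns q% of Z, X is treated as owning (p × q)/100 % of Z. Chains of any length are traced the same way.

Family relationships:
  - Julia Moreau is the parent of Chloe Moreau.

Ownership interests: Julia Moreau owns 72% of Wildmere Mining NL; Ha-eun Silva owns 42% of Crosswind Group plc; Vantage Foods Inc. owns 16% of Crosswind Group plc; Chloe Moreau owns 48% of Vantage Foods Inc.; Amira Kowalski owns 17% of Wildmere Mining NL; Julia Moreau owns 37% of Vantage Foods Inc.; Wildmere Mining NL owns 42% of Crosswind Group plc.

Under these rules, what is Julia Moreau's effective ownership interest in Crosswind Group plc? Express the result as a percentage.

By parent–child attribution (R2), Julia Moreau is treated as also owning Chloe Moreau's interest in Vantage Foods Inc, giving 37% + 48% = 85%.
Chain via Vantage Foods Inc. (R3): 85% × 16% = 13.6% of Crosswind Group plc.
Chain via Wildmere Mining NL (R3): 72% × 42% = 30.24% of Crosswind Group plc.
Aggregating (R1): 13.6% + 30.24% = 43.84%.

43.84%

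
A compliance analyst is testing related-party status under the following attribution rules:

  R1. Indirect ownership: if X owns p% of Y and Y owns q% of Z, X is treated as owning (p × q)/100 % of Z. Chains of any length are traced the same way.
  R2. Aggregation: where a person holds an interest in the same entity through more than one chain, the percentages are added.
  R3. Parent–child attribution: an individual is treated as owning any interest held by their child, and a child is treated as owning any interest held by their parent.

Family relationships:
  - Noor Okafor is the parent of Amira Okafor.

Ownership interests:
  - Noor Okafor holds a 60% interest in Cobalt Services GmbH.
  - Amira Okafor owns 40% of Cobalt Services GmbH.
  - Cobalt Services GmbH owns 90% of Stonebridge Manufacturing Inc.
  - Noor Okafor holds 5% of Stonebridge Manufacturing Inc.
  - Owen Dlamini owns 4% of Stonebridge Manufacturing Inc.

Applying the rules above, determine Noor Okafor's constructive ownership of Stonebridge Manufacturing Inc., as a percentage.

95%

By parent–child attribution (R3), Noor Okafor is treated as also owning Amira Okafor's interest in Cobalt Services GmbH, giving 60% + 40% = 100%.
Chain via Cobalt Services GmbH (R1): 100% × 90% = 90% of Stonebridge Manufacturing Inc.
Direct interest in Stonebridge Manufacturing Inc: 5%.
Aggregating (R2): 90% + 5% = 95%.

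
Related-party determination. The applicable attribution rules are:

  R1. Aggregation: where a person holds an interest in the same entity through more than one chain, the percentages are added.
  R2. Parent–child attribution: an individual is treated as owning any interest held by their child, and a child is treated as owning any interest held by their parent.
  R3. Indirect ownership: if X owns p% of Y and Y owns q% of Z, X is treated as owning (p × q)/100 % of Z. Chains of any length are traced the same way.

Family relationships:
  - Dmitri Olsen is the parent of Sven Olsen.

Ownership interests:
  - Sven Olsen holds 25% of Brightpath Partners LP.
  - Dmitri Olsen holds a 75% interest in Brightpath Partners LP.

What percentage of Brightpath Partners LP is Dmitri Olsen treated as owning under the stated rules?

By parent–child attribution (R2), Dmitri Olsen is treated as also owning Sven Olsen's interest in Brightpath Partners LP, giving 75% + 25% = 100%.
Direct interest in Brightpath Partners LP: 100%.

100%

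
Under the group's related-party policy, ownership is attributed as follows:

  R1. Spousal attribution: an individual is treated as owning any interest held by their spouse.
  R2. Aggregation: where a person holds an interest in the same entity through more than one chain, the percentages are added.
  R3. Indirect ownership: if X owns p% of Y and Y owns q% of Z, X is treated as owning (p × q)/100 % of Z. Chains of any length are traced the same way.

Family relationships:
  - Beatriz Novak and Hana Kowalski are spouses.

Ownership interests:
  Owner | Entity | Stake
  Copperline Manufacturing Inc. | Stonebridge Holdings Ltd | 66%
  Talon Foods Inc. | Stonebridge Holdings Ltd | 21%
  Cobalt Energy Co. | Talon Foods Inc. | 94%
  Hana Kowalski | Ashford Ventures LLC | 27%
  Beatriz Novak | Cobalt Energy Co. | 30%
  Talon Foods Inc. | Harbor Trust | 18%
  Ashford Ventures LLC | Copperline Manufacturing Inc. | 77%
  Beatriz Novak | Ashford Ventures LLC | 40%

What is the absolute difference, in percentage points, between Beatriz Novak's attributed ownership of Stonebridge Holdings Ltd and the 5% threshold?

34.9714

By spousal attribution (R1), Beatriz Novak is treated as also owning Hana Kowalski's interest in Ashford Ventures LLC, giving 40% + 27% = 67%.
Chain via Ashford Ventures LLC → Copperline Manufacturing Inc. (R3): 67% × 77% × 66% = 34.0494% of Stonebridge Holdings Ltd.
Chain via Cobalt Energy Co. → Talon Foods Inc. (R3): 30% × 94% × 21% = 5.922% of Stonebridge Holdings Ltd.
Aggregating (R2): 34.0494% + 5.922% = 39.9714%.
39.9714% exceeds the 5% threshold by 34.9714 percentage points.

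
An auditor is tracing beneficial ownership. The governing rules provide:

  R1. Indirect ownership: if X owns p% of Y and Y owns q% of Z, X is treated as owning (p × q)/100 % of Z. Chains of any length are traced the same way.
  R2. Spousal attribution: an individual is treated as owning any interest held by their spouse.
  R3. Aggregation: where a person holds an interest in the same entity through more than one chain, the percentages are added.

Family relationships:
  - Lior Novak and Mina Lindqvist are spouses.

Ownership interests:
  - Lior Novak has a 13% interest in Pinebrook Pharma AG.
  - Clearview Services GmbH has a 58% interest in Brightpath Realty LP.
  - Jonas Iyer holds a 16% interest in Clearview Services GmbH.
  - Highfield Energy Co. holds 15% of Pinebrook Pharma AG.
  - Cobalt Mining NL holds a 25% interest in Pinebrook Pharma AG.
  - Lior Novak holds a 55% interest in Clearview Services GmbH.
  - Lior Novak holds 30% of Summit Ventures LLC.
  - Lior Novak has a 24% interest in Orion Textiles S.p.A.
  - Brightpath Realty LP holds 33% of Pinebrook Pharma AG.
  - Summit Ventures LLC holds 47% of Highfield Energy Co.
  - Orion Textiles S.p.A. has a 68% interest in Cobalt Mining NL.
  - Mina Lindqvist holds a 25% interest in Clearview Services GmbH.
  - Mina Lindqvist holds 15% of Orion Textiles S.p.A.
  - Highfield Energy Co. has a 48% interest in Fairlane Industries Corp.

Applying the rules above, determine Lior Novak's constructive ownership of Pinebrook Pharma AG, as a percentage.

By spousal attribution (R2), Lior Novak is treated as also owning Mina Lindqvist's interest in Orion Textiles S.p.A, giving 24% + 15% = 39%.
By spousal attribution (R2), Lior Novak is treated as also owning Mina Lindqvist's interest in Clearview Services GmbH, giving 55% + 25% = 80%.
Chain via Orion Textiles S.p.A. → Cobalt Mining NL (R1): 39% × 68% × 25% = 6.63% of Pinebrook Pharma AG.
Chain via Clearview Services GmbH → Brightpath Realty LP (R1): 80% × 58% × 33% = 15.312% of Pinebrook Pharma AG.
Chain via Summit Ventures LLC → Highfield Energy Co. (R1): 30% × 47% × 15% = 2.115% of Pinebrook Pharma AG.
Direct interest in Pinebrook Pharma AG: 13%.
Aggregating (R3): 6.63% + 15.312% + 2.115% + 13% = 37.057%.

37.057%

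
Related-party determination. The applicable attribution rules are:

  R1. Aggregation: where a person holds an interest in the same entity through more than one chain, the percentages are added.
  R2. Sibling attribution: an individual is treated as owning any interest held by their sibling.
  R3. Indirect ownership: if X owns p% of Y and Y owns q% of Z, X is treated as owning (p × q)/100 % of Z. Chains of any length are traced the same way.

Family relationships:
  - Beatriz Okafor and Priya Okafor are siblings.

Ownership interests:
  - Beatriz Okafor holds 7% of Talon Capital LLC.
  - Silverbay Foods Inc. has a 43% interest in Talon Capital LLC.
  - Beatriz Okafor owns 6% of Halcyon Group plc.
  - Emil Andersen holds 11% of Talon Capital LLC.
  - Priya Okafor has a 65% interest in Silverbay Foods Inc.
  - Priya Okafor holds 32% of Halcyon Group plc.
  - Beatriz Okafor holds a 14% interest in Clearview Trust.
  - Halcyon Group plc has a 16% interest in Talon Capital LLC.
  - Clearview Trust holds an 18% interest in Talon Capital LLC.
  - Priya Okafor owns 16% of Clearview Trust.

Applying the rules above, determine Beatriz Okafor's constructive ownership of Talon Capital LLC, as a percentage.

46.43%

By sibling attribution (R2), Beatriz Okafor is treated as also owning Priya Okafor's interest in Clearview Trust, giving 14% + 16% = 30%.
By sibling attribution (R2), Beatriz Okafor is treated as also owning Priya Okafor's interest in Halcyon Group plc, giving 6% + 32% = 38%.
By sibling attribution (R2), Beatriz Okafor is treated as owning Priya Okafor's 65% interest in Silverbay Foods Inc.
Chain via Clearview Trust (R3): 30% × 18% = 5.4% of Talon Capital LLC.
Chain via Halcyon Group plc (R3): 38% × 16% = 6.08% of Talon Capital LLC.
Direct interest in Talon Capital LLC: 7%.
Chain via Silverbay Foods Inc. (R3): 65% × 43% = 27.95% of Talon Capital LLC.
Aggregating (R1): 5.4% + 6.08% + 7% + 27.95% = 46.43%.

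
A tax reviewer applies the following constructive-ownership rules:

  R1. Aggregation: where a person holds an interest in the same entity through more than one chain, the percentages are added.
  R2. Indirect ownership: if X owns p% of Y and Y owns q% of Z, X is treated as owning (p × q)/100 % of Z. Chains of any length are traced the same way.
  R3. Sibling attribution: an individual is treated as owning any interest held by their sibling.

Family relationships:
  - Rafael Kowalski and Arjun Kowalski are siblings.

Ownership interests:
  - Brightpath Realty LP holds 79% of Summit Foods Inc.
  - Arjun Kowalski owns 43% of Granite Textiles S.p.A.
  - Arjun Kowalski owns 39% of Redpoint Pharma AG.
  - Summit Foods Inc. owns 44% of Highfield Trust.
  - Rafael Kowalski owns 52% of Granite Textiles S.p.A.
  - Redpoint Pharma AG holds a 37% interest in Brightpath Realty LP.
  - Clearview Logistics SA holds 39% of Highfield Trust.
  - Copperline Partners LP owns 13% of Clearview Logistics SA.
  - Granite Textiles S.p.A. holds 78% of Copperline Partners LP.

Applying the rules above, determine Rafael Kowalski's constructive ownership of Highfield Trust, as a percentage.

8.772738%

By sibling attribution (R3), Rafael Kowalski is treated as also owning Arjun Kowalski's interest in Granite Textiles S.p.A, giving 52% + 43% = 95%.
By sibling attribution (R3), Rafael Kowalski is treated as owning Arjun Kowalski's 39% interest in Redpoint Pharma AG.
Chain via Granite Textiles S.p.A. → Copperline Partners LP → Clearview Logistics SA (R2): 95% × 78% × 13% × 39% = 3.75687% of Highfield Trust.
Chain via Redpoint Pharma AG → Brightpath Realty LP → Summit Foods Inc. (R2): 39% × 37% × 79% × 44% = 5.015868% of Highfield Trust.
Aggregating (R1): 3.75687% + 5.015868% = 8.772738%.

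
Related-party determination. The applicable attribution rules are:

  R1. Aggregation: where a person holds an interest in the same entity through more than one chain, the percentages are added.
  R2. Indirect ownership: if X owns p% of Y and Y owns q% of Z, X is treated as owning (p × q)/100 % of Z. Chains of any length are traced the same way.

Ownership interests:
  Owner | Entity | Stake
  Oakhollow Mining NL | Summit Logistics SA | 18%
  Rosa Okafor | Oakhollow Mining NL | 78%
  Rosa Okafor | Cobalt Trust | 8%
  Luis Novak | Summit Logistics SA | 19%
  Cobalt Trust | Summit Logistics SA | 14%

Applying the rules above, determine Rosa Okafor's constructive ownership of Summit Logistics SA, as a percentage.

Chain via Oakhollow Mining NL (R2): 78% × 18% = 14.04% of Summit Logistics SA.
Chain via Cobalt Trust (R2): 8% × 14% = 1.12% of Summit Logistics SA.
Aggregating (R1): 14.04% + 1.12% = 15.16%.

15.16%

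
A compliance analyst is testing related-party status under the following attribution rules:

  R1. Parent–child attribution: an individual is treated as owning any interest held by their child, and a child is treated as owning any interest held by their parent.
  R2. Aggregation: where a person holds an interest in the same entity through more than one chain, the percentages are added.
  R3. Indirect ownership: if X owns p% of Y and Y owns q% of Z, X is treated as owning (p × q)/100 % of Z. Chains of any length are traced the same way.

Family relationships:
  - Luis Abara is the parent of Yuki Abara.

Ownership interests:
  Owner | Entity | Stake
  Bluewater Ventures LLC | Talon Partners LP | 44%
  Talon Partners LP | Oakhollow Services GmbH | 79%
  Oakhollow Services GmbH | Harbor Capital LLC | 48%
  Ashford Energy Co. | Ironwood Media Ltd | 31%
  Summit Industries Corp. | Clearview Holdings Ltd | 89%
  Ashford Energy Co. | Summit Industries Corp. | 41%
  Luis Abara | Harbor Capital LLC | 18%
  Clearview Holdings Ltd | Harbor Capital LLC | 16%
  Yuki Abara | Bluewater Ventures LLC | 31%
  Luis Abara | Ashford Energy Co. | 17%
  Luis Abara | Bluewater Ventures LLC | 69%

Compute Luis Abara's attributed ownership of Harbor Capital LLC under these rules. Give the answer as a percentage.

By parent–child attribution (R1), Luis Abara is treated as also owning Yuki Abara's interest in Bluewater Ventures LLC, giving 69% + 31% = 100%.
Chain via Bluewater Ventures LLC → Talon Partners LP → Oakhollow Services GmbH (R3): 100% × 44% × 79% × 48% = 16.6848% of Harbor Capital LLC.
Chain via Ashford Energy Co. → Summit Industries Corp. → Clearview Holdings Ltd (R3): 17% × 41% × 89% × 16% = 0.992528% of Harbor Capital LLC.
Direct interest in Harbor Capital LLC: 18%.
Aggregating (R2): 16.6848% + 0.992528% + 18% = 35.677328%.

35.677328%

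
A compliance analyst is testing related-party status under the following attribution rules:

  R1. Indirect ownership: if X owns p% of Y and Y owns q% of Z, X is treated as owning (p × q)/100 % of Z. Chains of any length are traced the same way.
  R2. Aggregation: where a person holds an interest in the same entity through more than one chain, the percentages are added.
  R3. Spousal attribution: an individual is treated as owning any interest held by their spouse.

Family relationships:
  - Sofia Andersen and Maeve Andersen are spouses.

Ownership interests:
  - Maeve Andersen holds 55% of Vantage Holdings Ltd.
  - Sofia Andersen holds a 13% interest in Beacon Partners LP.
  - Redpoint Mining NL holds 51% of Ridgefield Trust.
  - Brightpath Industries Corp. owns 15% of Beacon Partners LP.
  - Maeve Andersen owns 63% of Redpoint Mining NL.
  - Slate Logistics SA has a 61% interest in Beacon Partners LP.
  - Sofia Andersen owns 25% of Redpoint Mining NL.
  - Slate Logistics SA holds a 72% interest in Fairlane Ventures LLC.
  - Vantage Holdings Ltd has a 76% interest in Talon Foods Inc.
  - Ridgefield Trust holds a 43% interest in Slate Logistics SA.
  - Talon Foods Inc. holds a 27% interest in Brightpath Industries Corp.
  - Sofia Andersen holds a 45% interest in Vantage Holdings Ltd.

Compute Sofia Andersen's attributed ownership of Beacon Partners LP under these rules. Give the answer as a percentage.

By spousal attribution (R3), Sofia Andersen is treated as also owning Maeve Andersen's interest in Vantage Holdings Ltd, giving 45% + 55% = 100%.
By spousal attribution (R3), Sofia Andersen is treated as also owning Maeve Andersen's interest in Redpoint Mining NL, giving 25% + 63% = 88%.
Chain via Vantage Holdings Ltd → Talon Foods Inc. → Brightpath Industries Corp. (R1): 100% × 76% × 27% × 15% = 3.078% of Beacon Partners LP.
Chain via Redpoint Mining NL → Ridgefield Trust → Slate Logistics SA (R1): 88% × 51% × 43% × 61% = 11.772024% of Beacon Partners LP.
Direct interest in Beacon Partners LP: 13%.
Aggregating (R2): 3.078% + 11.772024% + 13% = 27.850024%.

27.850024%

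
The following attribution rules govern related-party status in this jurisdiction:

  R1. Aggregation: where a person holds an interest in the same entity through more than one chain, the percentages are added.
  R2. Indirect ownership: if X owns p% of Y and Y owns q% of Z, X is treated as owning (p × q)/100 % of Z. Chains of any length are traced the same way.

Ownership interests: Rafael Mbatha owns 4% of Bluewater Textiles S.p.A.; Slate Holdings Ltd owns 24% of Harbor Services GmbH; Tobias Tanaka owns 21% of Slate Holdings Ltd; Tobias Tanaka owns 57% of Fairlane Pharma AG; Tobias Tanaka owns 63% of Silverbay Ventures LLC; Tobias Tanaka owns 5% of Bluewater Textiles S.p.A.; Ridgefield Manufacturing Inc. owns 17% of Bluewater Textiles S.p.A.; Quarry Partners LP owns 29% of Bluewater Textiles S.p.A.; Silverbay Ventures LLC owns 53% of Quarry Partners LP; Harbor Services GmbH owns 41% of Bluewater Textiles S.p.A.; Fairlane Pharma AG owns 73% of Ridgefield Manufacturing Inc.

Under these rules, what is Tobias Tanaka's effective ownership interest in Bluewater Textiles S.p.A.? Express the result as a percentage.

Chain via Silverbay Ventures LLC → Quarry Partners LP (R2): 63% × 53% × 29% = 9.6831% of Bluewater Textiles S.p.A.
Chain via Fairlane Pharma AG → Ridgefield Manufacturing Inc. (R2): 57% × 73% × 17% = 7.0737% of Bluewater Textiles S.p.A.
Chain via Slate Holdings Ltd → Harbor Services GmbH (R2): 21% × 24% × 41% = 2.0664% of Bluewater Textiles S.p.A.
Direct interest in Bluewater Textiles S.p.A: 5%.
Aggregating (R1): 9.6831% + 7.0737% + 2.0664% + 5% = 23.8232%.

23.8232%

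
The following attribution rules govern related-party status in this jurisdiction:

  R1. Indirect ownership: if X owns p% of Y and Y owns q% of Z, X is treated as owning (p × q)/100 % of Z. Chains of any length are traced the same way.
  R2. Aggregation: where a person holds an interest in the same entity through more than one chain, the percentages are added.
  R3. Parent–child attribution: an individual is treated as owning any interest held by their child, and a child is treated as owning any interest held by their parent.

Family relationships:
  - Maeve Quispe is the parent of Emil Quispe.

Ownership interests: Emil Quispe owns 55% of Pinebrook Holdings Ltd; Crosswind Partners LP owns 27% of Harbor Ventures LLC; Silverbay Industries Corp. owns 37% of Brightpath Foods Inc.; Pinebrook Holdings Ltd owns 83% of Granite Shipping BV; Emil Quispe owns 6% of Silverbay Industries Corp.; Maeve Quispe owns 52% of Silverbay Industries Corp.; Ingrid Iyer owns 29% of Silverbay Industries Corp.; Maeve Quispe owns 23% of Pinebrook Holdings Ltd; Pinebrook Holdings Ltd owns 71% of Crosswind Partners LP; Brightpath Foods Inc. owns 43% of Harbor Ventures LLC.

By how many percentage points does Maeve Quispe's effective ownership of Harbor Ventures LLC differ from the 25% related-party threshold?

0.8196

By parent–child attribution (R3), Maeve Quispe is treated as also owning Emil Quispe's interest in Pinebrook Holdings Ltd, giving 23% + 55% = 78%.
By parent–child attribution (R3), Maeve Quispe is treated as also owning Emil Quispe's interest in Silverbay Industries Corp, giving 52% + 6% = 58%.
Chain via Pinebrook Holdings Ltd → Crosswind Partners LP (R1): 78% × 71% × 27% = 14.9526% of Harbor Ventures LLC.
Chain via Silverbay Industries Corp. → Brightpath Foods Inc. (R1): 58% × 37% × 43% = 9.2278% of Harbor Ventures LLC.
Aggregating (R2): 14.9526% + 9.2278% = 24.1804%.
24.1804% falls short of the 25% threshold by 0.8196 percentage points.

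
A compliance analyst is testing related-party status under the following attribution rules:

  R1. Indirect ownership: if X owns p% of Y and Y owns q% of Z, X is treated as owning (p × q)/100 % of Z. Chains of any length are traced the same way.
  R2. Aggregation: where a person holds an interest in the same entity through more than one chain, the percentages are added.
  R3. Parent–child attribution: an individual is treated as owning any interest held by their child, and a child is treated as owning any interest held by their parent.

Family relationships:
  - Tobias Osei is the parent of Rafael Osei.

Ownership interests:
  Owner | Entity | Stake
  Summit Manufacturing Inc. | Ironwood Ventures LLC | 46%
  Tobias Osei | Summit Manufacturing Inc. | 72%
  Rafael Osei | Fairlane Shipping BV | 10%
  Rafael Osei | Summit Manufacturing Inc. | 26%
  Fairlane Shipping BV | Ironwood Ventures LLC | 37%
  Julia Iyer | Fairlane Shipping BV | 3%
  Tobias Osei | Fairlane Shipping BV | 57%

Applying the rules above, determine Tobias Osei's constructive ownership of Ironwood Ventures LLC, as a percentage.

69.87%

By parent–child attribution (R3), Tobias Osei is treated as also owning Rafael Osei's interest in Fairlane Shipping BV, giving 57% + 10% = 67%.
By parent–child attribution (R3), Tobias Osei is treated as also owning Rafael Osei's interest in Summit Manufacturing Inc, giving 72% + 26% = 98%.
Chain via Fairlane Shipping BV (R1): 67% × 37% = 24.79% of Ironwood Ventures LLC.
Chain via Summit Manufacturing Inc. (R1): 98% × 46% = 45.08% of Ironwood Ventures LLC.
Aggregating (R2): 24.79% + 45.08% = 69.87%.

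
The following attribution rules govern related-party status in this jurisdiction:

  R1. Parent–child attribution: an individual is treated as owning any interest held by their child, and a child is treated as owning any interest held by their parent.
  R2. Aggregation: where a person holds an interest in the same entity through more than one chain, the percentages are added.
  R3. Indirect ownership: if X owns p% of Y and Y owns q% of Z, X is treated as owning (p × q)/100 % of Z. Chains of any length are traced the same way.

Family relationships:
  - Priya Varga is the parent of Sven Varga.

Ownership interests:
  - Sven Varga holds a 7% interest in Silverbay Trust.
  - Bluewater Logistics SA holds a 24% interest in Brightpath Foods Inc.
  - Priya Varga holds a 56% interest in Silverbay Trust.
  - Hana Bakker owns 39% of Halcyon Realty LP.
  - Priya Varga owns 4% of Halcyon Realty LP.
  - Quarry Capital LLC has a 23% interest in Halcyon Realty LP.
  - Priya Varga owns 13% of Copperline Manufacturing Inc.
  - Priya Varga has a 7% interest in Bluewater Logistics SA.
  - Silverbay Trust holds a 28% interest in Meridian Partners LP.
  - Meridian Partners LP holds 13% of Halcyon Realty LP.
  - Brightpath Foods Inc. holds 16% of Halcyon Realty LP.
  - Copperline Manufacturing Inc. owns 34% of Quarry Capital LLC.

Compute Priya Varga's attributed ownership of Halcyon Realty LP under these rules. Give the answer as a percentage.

7.5786%

By parent–child attribution (R1), Priya Varga is treated as also owning Sven Varga's interest in Silverbay Trust, giving 56% + 7% = 63%.
Chain via Silverbay Trust → Meridian Partners LP (R3): 63% × 28% × 13% = 2.2932% of Halcyon Realty LP.
Chain via Copperline Manufacturing Inc. → Quarry Capital LLC (R3): 13% × 34% × 23% = 1.0166% of Halcyon Realty LP.
Chain via Bluewater Logistics SA → Brightpath Foods Inc. (R3): 7% × 24% × 16% = 0.2688% of Halcyon Realty LP.
Direct interest in Halcyon Realty LP: 4%.
Aggregating (R2): 2.2932% + 1.0166% + 0.2688% + 4% = 7.5786%.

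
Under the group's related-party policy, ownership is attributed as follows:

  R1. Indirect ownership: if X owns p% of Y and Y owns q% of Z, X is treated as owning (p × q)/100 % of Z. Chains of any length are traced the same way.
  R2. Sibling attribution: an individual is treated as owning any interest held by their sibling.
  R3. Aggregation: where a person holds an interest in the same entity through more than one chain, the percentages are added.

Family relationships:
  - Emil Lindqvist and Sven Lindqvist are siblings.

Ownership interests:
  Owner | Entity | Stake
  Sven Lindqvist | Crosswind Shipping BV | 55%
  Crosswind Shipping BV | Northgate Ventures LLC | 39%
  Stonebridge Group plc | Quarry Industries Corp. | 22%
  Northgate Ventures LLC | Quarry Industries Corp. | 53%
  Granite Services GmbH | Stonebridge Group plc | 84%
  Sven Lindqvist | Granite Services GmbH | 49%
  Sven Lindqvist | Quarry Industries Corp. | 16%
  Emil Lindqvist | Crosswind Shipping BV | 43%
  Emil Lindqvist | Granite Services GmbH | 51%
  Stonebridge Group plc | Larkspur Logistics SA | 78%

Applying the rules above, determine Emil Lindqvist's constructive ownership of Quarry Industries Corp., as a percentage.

By sibling attribution (R2), Emil Lindqvist is treated as also owning Sven Lindqvist's interest in Granite Services GmbH, giving 51% + 49% = 100%.
By sibling attribution (R2), Emil Lindqvist is treated as also owning Sven Lindqvist's interest in Crosswind Shipping BV, giving 43% + 55% = 98%.
By sibling attribution (R2), Emil Lindqvist is treated as owning Sven Lindqvist's 16% interest in Quarry Industries Corp.
Chain via Granite Services GmbH → Stonebridge Group plc (R1): 100% × 84% × 22% = 18.48% of Quarry Industries Corp.
Chain via Crosswind Shipping BV → Northgate Ventures LLC (R1): 98% × 39% × 53% = 20.2566% of Quarry Industries Corp.
Direct interest in Quarry Industries Corp: 16%.
Aggregating (R3): 18.48% + 20.2566% + 16% = 54.7366%.

54.7366%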